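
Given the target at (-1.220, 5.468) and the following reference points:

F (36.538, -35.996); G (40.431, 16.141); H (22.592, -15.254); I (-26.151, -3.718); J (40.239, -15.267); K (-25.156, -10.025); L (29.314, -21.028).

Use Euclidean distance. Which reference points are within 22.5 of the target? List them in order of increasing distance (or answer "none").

Distances from (-1.220, 5.468):
F: √((37.758)² + (-41.464)²) = √(1425.66656 + 1719.26330) = 56.080
G: √((41.651)² + (10.673)²) = √(1734.80580 + 113.91293) = 42.997
H: √((23.812)² + (-20.722)²) = √(567.01134 + 429.40128) = 31.566
I: √((-24.931)² + (-9.186)²) = √(621.55476 + 84.38260) = 26.569
J: √((41.459)² + (-20.735)²) = √(1718.84868 + 429.94022) = 46.355
K: √((-23.936)² + (-15.493)²) = √(572.93210 + 240.03305) = 28.513
L: √((30.534)² + (-26.496)²) = √(932.32516 + 702.03802) = 40.427
Threshold 22.5: none within range.

none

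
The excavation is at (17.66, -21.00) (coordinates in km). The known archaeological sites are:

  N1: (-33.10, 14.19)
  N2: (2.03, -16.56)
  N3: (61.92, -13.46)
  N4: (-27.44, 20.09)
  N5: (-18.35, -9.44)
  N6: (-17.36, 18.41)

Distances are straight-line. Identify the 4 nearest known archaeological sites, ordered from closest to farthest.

Distances from (17.66, -21.00):
N1: √((-50.76)² + (35.19)²) = √(2576.5776 + 1238.3361) = 61.76 km
N2: √((-15.63)² + (4.44)²) = √(244.2969 + 19.7136) = 16.25 km
N3: √((44.26)² + (7.54)²) = √(1958.9476 + 56.8516) = 44.90 km
N4: √((-45.10)² + (41.09)²) = √(2034.0100 + 1688.3881) = 61.01 km
N5: √((-36.01)² + (11.56)²) = √(1296.7201 + 133.6336) = 37.82 km
N6: √((-35.02)² + (39.41)²) = √(1226.4004 + 1553.1481) = 52.72 km
Sorted: N2 (16.25 km) < N5 (37.82 km) < N3 (44.90 km) < N6 (52.72 km) < N4 (61.01 km) < N1 (61.76 km)

N2, N5, N3, N6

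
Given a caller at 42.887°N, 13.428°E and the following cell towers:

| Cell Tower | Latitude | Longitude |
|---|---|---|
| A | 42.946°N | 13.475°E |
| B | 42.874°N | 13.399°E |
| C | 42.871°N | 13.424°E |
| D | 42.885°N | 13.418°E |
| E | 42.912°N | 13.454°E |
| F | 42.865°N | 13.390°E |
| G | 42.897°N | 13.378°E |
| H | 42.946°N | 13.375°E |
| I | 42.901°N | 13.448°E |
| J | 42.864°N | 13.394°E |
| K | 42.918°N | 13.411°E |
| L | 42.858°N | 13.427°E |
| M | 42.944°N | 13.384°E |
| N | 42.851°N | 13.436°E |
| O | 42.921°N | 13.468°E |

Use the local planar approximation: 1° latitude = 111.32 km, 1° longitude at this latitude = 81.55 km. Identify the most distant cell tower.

Distances from 42.887°N, 13.428°E:
A: √((0.059·111.32)² + (0.047·81.55)²) = √(43.13705 + 14.69074) = 7.604 km
B: √((-0.013·111.32)² + (-0.029·81.55)²) = √(2.09427 + 5.59299) = 2.773 km
C: √((-0.016·111.32)² + (-0.004·81.55)²) = √(3.17239 + 0.10641) = 1.811 km
D: √((-0.002·111.32)² + (-0.010·81.55)²) = √(0.04957 + 0.66504) = 0.845 km
E: √((0.025·111.32)² + (0.026·81.55)²) = √(7.74509 + 4.49567) = 3.499 km
F: √((-0.022·111.32)² + (-0.038·81.55)²) = √(5.99780 + 9.60318) = 3.950 km
G: √((0.010·111.32)² + (-0.050·81.55)²) = √(1.23921 + 16.62601) = 4.227 km
H: √((0.059·111.32)² + (-0.053·81.55)²) = √(43.13705 + 18.68098) = 7.862 km
I: √((0.014·111.32)² + (0.020·81.55)²) = √(2.42886 + 2.66016) = 2.256 km
J: √((-0.023·111.32)² + (-0.034·81.55)²) = √(6.55544 + 7.68787) = 3.774 km
K: √((0.031·111.32)² + (-0.017·81.55)²) = √(11.90885 + 1.92197) = 3.719 km
L: √((-0.029·111.32)² + (-0.001·81.55)²) = √(10.42179 + 0.00665) = 3.229 km
M: √((0.057·111.32)² + (-0.044·81.55)²) = √(40.26207 + 12.87518) = 7.290 km
N: √((-0.036·111.32)² + (0.008·81.55)²) = √(16.06022 + 0.42563) = 4.060 km
O: √((0.034·111.32)² + (0.040·81.55)²) = √(14.32532 + 10.64064) = 4.997 km
Maximum: H at 7.862 km.

H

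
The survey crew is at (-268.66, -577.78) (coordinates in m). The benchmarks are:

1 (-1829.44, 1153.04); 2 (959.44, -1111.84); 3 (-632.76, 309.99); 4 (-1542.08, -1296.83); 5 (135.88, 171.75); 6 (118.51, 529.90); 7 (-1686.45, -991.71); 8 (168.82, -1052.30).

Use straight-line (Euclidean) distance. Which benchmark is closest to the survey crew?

8

Distances from (-268.66, -577.78):
1: 2330.62 m
2: 1339.20 m
3: 959.53 m
4: 1462.41 m
5: 851.73 m
6: 1173.39 m
7: 1476.98 m
8: 645.41 m
Minimum: 8 at 645.41 m.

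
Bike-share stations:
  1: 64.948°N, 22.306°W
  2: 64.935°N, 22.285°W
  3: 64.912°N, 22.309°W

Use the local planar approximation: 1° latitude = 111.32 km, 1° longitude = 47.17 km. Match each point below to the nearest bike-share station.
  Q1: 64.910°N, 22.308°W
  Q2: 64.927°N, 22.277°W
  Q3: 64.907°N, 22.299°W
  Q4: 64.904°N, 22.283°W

Q1→3; Q2→2; Q3→3; Q4→3

Q1 at 64.910°N, 22.308°W:
  1: √((0.038·111.32)² + (0.002·47.17)²) = √(17.89425 + 0.00890) = 4.231 km
  2: √((0.025·111.32)² + (0.023·47.17)²) = √(7.74509 + 1.17703) = 2.987 km
  3: √((0.002·111.32)² + (-0.001·47.17)²) = √(0.04957 + 0.00223) = 0.228 km
  → nearest: 3 (0.228 km)
Q2 at 64.927°N, 22.277°W:
  1: √((0.021·111.32)² + (-0.029·47.17)²) = √(5.46493 + 1.87123) = 2.709 km
  2: √((0.008·111.32)² + (-0.008·47.17)²) = √(0.79310 + 0.14240) = 0.967 km
  3: √((-0.015·111.32)² + (-0.032·47.17)²) = √(2.78823 + 2.27841) = 2.251 km
  → nearest: 2 (0.967 km)
Q3 at 64.907°N, 22.299°W:
  1: √((0.041·111.32)² + (-0.007·47.17)²) = √(20.83119 + 0.10903) = 4.576 km
  2: √((0.028·111.32)² + (0.014·47.17)²) = √(9.71544 + 0.43610) = 3.186 km
  3: √((0.005·111.32)² + (-0.010·47.17)²) = √(0.30980 + 0.22250) = 0.730 km
  → nearest: 3 (0.730 km)
Q4 at 64.904°N, 22.283°W:
  1: √((0.044·111.32)² + (-0.023·47.17)²) = √(23.99119 + 1.17703) = 5.017 km
  2: √((0.031·111.32)² + (-0.002·47.17)²) = √(11.90885 + 0.00890) = 3.452 km
  3: √((0.008·111.32)² + (-0.026·47.17)²) = √(0.79310 + 1.50411) = 1.516 km
  → nearest: 3 (1.516 km)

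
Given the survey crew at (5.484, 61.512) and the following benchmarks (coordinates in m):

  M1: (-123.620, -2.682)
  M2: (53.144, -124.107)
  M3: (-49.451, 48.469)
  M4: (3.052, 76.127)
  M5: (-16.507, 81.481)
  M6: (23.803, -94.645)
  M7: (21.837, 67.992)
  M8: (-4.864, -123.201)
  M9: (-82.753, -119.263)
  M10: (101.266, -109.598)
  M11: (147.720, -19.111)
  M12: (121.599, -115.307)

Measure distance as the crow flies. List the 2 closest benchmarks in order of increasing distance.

Distances from (5.484, 61.512):
M1: 144.183 m
M2: 191.640 m
M3: 56.462 m
M4: 14.816 m
M5: 29.705 m
M6: 157.228 m
M7: 17.590 m
M8: 185.003 m
M9: 201.160 m
M10: 196.094 m
M11: 163.497 m
M12: 211.536 m
Sorted: M4 (14.816 m) < M7 (17.590 m) < M5 (29.705 m) < M3 (56.462 m) < …

M4, M7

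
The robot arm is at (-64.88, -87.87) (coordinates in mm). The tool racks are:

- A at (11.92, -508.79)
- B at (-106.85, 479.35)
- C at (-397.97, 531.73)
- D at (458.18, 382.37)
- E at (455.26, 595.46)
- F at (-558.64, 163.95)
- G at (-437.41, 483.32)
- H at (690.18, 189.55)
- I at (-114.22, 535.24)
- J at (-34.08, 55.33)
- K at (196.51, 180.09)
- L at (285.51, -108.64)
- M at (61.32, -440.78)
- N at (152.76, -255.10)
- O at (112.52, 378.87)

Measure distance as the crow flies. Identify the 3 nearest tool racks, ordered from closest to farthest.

Distances from (-64.88, -87.87):
A: √((76.80)² + (-420.92)²) = √(5898.2400 + 177173.6464) = 427.87 mm
B: √((-41.97)² + (567.22)²) = √(1761.4809 + 321738.5284) = 568.77 mm
C: √((-333.09)² + (619.60)²) = √(110948.9481 + 383904.1600) = 703.46 mm
D: √((523.06)² + (470.24)²) = √(273591.7636 + 221125.6576) = 703.36 mm
E: √((520.14)² + (683.33)²) = √(270545.6196 + 466939.8889) = 858.77 mm
F: √((-493.76)² + (251.82)²) = √(243798.9376 + 63413.3124) = 554.27 mm
G: √((-372.53)² + (571.19)²) = √(138778.6009 + 326258.0161) = 681.94 mm
H: √((755.06)² + (277.42)²) = √(570115.6036 + 76961.8564) = 804.41 mm
I: √((-49.34)² + (623.11)²) = √(2434.4356 + 388266.0721) = 625.06 mm
J: √((30.80)² + (143.20)²) = √(948.6400 + 20506.2400) = 146.47 mm
K: √((261.39)² + (267.96)²) = √(68324.7321 + 71802.5616) = 374.34 mm
L: √((350.39)² + (-20.77)²) = √(122773.1521 + 431.3929) = 351.01 mm
M: √((126.20)² + (-352.91)²) = √(15926.4400 + 124545.4681) = 374.80 mm
N: √((217.64)² + (-167.23)²) = √(47367.1696 + 27965.8729) = 274.47 mm
O: √((177.40)² + (466.74)²) = √(31470.7600 + 217846.2276) = 499.32 mm
Sorted: J (146.47 mm) < N (274.47 mm) < L (351.01 mm) < K (374.34 mm) < M (374.80 mm) < …

J, N, L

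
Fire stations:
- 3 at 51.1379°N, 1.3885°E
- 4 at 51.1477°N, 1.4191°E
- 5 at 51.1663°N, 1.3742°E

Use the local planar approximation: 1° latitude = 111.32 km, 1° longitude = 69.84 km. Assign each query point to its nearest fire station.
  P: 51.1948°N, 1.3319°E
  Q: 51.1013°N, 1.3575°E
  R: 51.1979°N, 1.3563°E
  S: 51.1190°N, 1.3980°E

P→5; Q→3; R→5; S→3

P at 51.1948°N, 1.3319°E:
  3: 7.4664 km
  4: 8.0361 km
  5: 4.3351 km
  → nearest: 5 (4.3351 km)
Q at 51.1013°N, 1.3575°E:
  3: 4.6138 km
  4: 6.7222 km
  5: 7.3292 km
  → nearest: 3 (4.6138 km)
R at 51.1979°N, 1.3563°E:
  3: 7.0476 km
  4: 7.1039 km
  5: 3.7332 km
  → nearest: 5 (3.7332 km)
S at 51.1190°N, 1.3980°E:
  3: 2.2061 km
  4: 3.5184 km
  5: 5.5216 km
  → nearest: 3 (2.2061 km)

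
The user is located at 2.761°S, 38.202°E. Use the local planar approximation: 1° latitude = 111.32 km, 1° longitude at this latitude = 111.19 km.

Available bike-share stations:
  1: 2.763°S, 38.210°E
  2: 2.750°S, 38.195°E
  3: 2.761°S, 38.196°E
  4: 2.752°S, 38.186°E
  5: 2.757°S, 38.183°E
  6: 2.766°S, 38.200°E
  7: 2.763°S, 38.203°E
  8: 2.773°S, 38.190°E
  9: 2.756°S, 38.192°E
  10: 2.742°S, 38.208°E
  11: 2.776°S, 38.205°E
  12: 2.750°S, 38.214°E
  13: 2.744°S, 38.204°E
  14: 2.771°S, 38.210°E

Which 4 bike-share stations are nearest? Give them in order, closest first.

Distances from 2.761°S, 38.202°E:
1: 0.917 km
2: 1.451 km
3: 0.667 km
4: 2.042 km
5: 2.159 km
6: 0.599 km
7: 0.249 km
8: 1.888 km
9: 1.243 km
10: 2.218 km
11: 1.703 km
12: 1.811 km
13: 1.905 km
14: 1.425 km
Sorted: 7 (0.249 km) < 6 (0.599 km) < 3 (0.667 km) < 1 (0.917 km) < 9 (1.243 km) < 14 (1.425 km) < …

7, 6, 3, 1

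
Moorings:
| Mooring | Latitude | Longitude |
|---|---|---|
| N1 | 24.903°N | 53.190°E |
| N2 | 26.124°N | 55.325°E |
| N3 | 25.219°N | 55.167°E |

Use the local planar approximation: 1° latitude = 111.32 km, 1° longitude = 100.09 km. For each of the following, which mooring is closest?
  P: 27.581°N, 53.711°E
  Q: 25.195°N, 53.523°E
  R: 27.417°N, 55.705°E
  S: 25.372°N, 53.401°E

P at 27.581°N, 53.711°E:
  N1: 302.641 km
  N2: 228.918 km
  N3: 300.622 km
  → nearest: N2 (228.918 km)
Q at 25.195°N, 53.523°E:
  N1: 46.556 km
  N2: 207.907 km
  N3: 164.570 km
  → nearest: N1 (46.556 km)
R at 27.417°N, 55.705°E:
  N1: 376.413 km
  N2: 148.877 km
  N3: 250.537 km
  → nearest: N2 (148.877 km)
S at 25.372°N, 53.401°E:
  N1: 56.319 km
  N2: 209.981 km
  N3: 177.578 km
  → nearest: N1 (56.319 km)

P→N2; Q→N1; R→N2; S→N1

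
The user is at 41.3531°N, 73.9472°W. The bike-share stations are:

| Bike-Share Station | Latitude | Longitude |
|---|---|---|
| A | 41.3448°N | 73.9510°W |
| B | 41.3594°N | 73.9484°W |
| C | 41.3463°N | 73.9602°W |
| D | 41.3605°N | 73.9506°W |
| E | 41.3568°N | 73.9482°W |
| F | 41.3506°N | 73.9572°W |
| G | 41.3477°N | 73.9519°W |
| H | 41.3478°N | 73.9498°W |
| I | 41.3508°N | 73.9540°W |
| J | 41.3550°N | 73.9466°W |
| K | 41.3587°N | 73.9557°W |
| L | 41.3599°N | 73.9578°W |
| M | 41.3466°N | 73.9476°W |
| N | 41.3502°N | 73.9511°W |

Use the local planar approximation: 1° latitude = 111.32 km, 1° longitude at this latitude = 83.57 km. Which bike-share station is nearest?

Distances from 41.3531°N, 73.9472°W:
A: √((-0.0083·111.32)² + (-0.0038·83.57)²) = √(0.853695 + 0.100848) = 0.9770 km
B: √((0.0063·111.32)² + (-0.0012·83.57)²) = √(0.491844 + 0.010057) = 0.7084 km
C: √((-0.0068·111.32)² + (-0.0130·83.57)²) = √(0.573013 + 1.180287) = 1.3241 km
D: √((0.0074·111.32)² + (-0.0034·83.57)²) = √(0.678594 + 0.080734) = 0.8714 km
E: √((0.0037·111.32)² + (-0.0010·83.57)²) = √(0.169648 + 0.006984) = 0.4203 km
F: √((-0.0025·111.32)² + (-0.0100·83.57)²) = √(0.077451 + 0.698394) = 0.8808 km
G: √((-0.0054·111.32)² + (-0.0047·83.57)²) = √(0.361355 + 0.154275) = 0.7181 km
H: √((-0.0053·111.32)² + (-0.0026·83.57)²) = √(0.348095 + 0.047211) = 0.6287 km
I: √((-0.0023·111.32)² + (-0.0068·83.57)²) = √(0.065554 + 0.322938) = 0.6233 km
J: √((0.0019·111.32)² + (0.0006·83.57)²) = √(0.044736 + 0.002514) = 0.2174 km
K: √((0.0056·111.32)² + (-0.0085·83.57)²) = √(0.388618 + 0.504590) = 0.9451 km
L: √((0.0068·111.32)² + (-0.0106·83.57)²) = √(0.573013 + 0.784716) = 1.1652 km
M: √((-0.0065·111.32)² + (-0.0004·83.57)²) = √(0.523568 + 0.001117) = 0.7244 km
N: √((-0.0029·111.32)² + (-0.0039·83.57)²) = √(0.104218 + 0.106226) = 0.4587 km
Minimum: J at 0.2174 km.

J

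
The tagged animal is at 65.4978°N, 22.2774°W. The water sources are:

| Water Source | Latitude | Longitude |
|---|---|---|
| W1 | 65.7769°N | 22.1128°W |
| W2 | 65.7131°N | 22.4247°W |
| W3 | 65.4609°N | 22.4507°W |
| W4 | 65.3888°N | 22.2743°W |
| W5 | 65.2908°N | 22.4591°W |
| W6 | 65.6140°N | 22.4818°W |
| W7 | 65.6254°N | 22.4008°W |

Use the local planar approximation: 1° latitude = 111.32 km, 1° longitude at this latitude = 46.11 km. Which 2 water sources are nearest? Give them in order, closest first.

W3, W4

Distances from 65.4978°N, 22.2774°W:
W1: 31.9830 km
W2: 24.9110 km
W3: 8.9848 km
W4: 12.1347 km
W5: 24.5191 km
W6: 16.0048 km
W7: 15.3017 km
Sorted: W3 (8.9848 km) < W4 (12.1347 km) < W7 (15.3017 km) < W6 (16.0048 km) < …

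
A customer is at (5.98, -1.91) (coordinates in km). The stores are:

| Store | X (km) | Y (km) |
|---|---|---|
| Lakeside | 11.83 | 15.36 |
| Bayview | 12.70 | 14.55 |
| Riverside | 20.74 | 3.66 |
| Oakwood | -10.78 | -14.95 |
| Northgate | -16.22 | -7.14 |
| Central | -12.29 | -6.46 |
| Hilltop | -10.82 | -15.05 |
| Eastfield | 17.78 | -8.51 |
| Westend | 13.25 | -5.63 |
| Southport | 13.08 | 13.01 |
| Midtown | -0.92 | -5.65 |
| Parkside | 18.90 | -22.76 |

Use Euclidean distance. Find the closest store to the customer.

Midtown

Distances from (5.98, -1.91):
Lakeside: √((5.85)² + (17.27)²) = √(34.2225 + 298.2529) = 18.23 km
Bayview: √((6.72)² + (16.46)²) = √(45.1584 + 270.9316) = 17.78 km
Riverside: √((14.76)² + (5.57)²) = √(217.8576 + 31.0249) = 15.78 km
Oakwood: √((-16.76)² + (-13.04)²) = √(280.8976 + 170.0416) = 21.24 km
Northgate: √((-22.20)² + (-5.23)²) = √(492.8400 + 27.3529) = 22.81 km
Central: √((-18.27)² + (-4.55)²) = √(333.7929 + 20.7025) = 18.83 km
Hilltop: √((-16.80)² + (-13.14)²) = √(282.2400 + 172.6596) = 21.33 km
Eastfield: √((11.80)² + (-6.60)²) = √(139.2400 + 43.5600) = 13.52 km
Westend: √((7.27)² + (-3.72)²) = √(52.8529 + 13.8384) = 8.17 km
Southport: √((7.10)² + (14.92)²) = √(50.4100 + 222.6064) = 16.52 km
Midtown: √((-6.90)² + (-3.74)²) = √(47.6100 + 13.9876) = 7.85 km
Parkside: √((12.92)² + (-20.85)²) = √(166.9264 + 434.7225) = 24.53 km
Minimum: Midtown at 7.85 km.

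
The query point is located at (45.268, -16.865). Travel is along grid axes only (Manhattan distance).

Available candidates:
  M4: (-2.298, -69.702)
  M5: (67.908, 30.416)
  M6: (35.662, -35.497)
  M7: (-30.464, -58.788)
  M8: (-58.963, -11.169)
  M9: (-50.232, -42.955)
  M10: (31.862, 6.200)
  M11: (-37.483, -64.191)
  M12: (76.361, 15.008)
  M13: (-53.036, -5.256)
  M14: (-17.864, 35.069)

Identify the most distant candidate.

M11

Distances from (45.268, -16.865):
M4: 100.403
M5: 69.921
M6: 28.238
M7: 117.655
M8: 109.927
M9: 121.590
M10: 36.471
M11: 130.077
M12: 62.966
M13: 109.913
M14: 115.066
Maximum: M11 at 130.077.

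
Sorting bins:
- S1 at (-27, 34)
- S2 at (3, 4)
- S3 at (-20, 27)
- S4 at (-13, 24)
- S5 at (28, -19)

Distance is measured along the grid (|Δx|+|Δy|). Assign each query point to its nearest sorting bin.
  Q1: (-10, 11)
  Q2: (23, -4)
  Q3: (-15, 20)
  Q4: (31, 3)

Q1 at (-10, 11):
  S1: |-17| + |23| = 17 + 23 = 40
  S2: |13| + |-7| = 13 + 7 = 20
  S3: |-10| + |16| = 10 + 16 = 26
  S4: |-3| + |13| = 3 + 13 = 16
  S5: |38| + |-30| = 38 + 30 = 68
  → nearest: S4 (16)
Q2 at (23, -4):
  S1: |-50| + |38| = 50 + 38 = 88
  S2: |-20| + |8| = 20 + 8 = 28
  S3: |-43| + |31| = 43 + 31 = 74
  S4: |-36| + |28| = 36 + 28 = 64
  S5: |5| + |-15| = 5 + 15 = 20
  → nearest: S5 (20)
Q3 at (-15, 20):
  S1: |-12| + |14| = 12 + 14 = 26
  S2: |18| + |-16| = 18 + 16 = 34
  S3: |-5| + |7| = 5 + 7 = 12
  S4: |2| + |4| = 2 + 4 = 6
  S5: |43| + |-39| = 43 + 39 = 82
  → nearest: S4 (6)
Q4 at (31, 3):
  S1: |-58| + |31| = 58 + 31 = 89
  S2: |-28| + |1| = 28 + 1 = 29
  S3: |-51| + |24| = 51 + 24 = 75
  S4: |-44| + |21| = 44 + 21 = 65
  S5: |-3| + |-22| = 3 + 22 = 25
  → nearest: S5 (25)

Q1→S4; Q2→S5; Q3→S4; Q4→S5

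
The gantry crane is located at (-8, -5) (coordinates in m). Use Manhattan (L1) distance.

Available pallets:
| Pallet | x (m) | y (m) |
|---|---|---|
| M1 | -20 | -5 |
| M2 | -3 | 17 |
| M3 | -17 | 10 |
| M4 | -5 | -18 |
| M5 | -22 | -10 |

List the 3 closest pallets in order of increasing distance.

M1, M4, M5

Distances from (-8, -5):
M1: |-12| + |0| = 12 + 0 = 12 m
M2: |5| + |22| = 5 + 22 = 27 m
M3: |-9| + |15| = 9 + 15 = 24 m
M4: |3| + |-13| = 3 + 13 = 16 m
M5: |-14| + |-5| = 14 + 5 = 19 m
Sorted: M1 (12 m) < M4 (16 m) < M5 (19 m) < M3 (24 m) < M2 (27 m)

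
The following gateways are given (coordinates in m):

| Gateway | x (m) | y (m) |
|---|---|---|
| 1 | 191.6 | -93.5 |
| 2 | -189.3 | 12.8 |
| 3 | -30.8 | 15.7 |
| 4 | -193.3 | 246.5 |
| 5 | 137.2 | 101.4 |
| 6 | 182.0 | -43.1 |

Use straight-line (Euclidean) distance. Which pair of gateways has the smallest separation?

1 and 6

Pairwise distances:
1–2: 395.5 m
1–3: 247.8 m
1–4: 513.6 m
1–5: 202.3 m
1–6: 51.3 m
2–3: 158.5 m
2–4: 233.7 m
2–5: 338.3 m
2–6: 375.5 m
3–4: 282.3 m
3–5: 188.6 m
3–6: 220.8 m
4–5: 360.9 m
4–6: 474.0 m
5–6: 151.3 m
Closest pair: 1–6 at 51.3 m.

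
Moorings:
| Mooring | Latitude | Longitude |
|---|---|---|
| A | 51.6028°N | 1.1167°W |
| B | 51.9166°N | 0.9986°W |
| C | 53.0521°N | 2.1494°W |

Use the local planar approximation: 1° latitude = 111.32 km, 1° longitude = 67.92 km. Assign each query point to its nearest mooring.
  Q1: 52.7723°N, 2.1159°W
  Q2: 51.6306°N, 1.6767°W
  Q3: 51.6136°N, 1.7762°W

Q1→C; Q2→A; Q3→A

Q1 at 52.7723°N, 2.1159°W:
  A: √((-1.1695·111.32)² + (0.9992·67.92)²) = √(16949.108023 + 4605.748350) = 146.8157 km
  B: √((-0.8557·111.32)² + (1.1173·67.92)²) = √(9073.805365 + 5758.839197) = 121.7893 km
  C: √((0.2798·111.32)² + (-0.0335·67.92)²) = √(970.156540 + 5.177081) = 31.2303 km
  → nearest: C (31.2303 km)
Q2 at 51.6306°N, 1.6767°W:
  A: √((-0.0278·111.32)² + (0.5600·67.92)²) = √(9.577143 + 1446.676439) = 38.1609 km
  B: √((0.2860·111.32)² + (0.6781·67.92)²) = √(1013.627680 + 2121.205982) = 55.9896 km
  C: √((1.4215·111.32)² + (-0.4727·67.92)²) = √(25040.334344 + 1030.781366) = 161.4655 km
  → nearest: A (38.1609 km)
Q3 at 51.6136°N, 1.7762°W:
  A: √((-0.0108·111.32)² + (0.6595·67.92)²) = √(1.445419 + 2006.434350) = 44.8094 km
  B: √((0.3030·111.32)² + (0.7776·67.92)²) = √(1137.710202 + 2789.381128) = 62.6665 km
  C: √((1.4385·111.32)² + (-0.3732·67.92)²) = √(25642.840308 + 642.508126) = 162.1276 km
  → nearest: A (44.8094 km)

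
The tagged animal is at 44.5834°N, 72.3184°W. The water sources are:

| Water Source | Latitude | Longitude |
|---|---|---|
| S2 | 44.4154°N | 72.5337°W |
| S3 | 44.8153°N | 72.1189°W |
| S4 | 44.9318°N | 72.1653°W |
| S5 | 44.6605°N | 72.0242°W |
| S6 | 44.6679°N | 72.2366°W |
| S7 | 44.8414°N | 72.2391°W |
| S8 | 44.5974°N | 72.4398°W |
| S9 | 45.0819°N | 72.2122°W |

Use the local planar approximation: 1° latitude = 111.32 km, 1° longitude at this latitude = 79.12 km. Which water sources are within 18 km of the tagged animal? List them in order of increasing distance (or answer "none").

Distances from 44.5834°N, 72.3184°W:
S2: √((-0.1680·111.32)² + (-0.2153·79.12)²) = √(349.755827 + 290.175417) = 25.2969 km
S3: √((0.2319·111.32)² + (0.1995·79.12)²) = √(666.419801 + 249.148546) = 30.2584 km
S4: √((0.3484·111.32)² + (0.1531·79.12)²) = √(1504.189968 + 146.731359) = 40.6315 km
S5: √((0.0771·111.32)² + (0.2942·79.12)²) = √(73.663975 + 541.823571) = 24.8090 km
S6: √((0.0845·111.32)² + (0.0818·79.12)²) = √(88.482995 + 41.886991) = 11.4180 km
S7: √((0.2580·111.32)² + (0.0793·79.12)²) = √(824.870567 + 39.365786) = 29.3979 km
S8: √((0.0140·111.32)² + (-0.1214·79.12)²) = √(2.428860 + 92.259252) = 9.7308 km
S9: √((0.4985·111.32)² + (0.1062·79.12)²) = √(3079.475269 + 70.602746) = 56.1256 km
Threshold 18 km: S8 (9.7308 km), S6 (11.4180 km) are within range.

S8, S6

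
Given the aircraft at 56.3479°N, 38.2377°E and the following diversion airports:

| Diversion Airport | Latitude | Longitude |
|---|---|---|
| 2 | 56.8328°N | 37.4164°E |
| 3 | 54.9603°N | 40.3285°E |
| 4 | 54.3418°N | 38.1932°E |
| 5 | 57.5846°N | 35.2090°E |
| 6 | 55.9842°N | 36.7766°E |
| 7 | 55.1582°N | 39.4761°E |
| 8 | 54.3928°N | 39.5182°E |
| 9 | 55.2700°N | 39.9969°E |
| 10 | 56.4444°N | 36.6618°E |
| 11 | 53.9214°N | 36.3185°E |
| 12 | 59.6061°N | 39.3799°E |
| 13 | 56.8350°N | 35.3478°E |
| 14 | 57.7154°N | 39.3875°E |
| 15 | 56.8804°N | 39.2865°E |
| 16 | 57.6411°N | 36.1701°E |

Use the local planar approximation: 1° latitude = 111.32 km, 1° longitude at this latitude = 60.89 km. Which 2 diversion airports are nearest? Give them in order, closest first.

2, 15

Distances from 56.3479°N, 38.2377°E:
2: √((0.4849·111.32)² + (-0.8213·60.89)²) = √(2913.739782 + 2500.895780) = 73.5842 km
3: √((-1.3876·111.32)² + (2.0908·60.89)²) = √(23860.249336 + 16207.533613) = 200.1694 km
4: √((-2.0061·111.32)² + (-0.0445·60.89)²) = √(49871.398986 + 7.341959) = 223.3355 km
5: √((1.2367·111.32)² + (-3.0287·60.89)²) = √(18952.875811 + 34009.830166) = 230.1363 km
6: √((-0.3637·111.32)² + (-1.4611·60.89)²) = √(1639.203971 + 7915.016592) = 97.7457 km
7: √((-1.1897·111.32)² + (1.2384·60.89)²) = √(17539.665978 + 5686.091379) = 152.4000 km
8: √((-1.9551·111.32)² + (1.2805·60.89)²) = √(47367.923508 + 6079.265541) = 231.1865 km
9: √((-1.0779·111.32)² + (1.7592·60.89)²) = √(14398.038787 + 11474.199082) = 160.8485 km
10: √((0.0965·111.32)² + (-1.5759·60.89)²) = √(115.398728 + 9207.659680) = 96.5560 km
11: √((-2.4265·111.32)² + (-1.9192·60.89)²) = √(72963.723119 + 13656.280167) = 294.3128 km
12: √((3.2582·111.32)² + (1.1422·60.89)²) = √(131553.338538 + 4837.001920) = 369.3106 km
13: √((0.4871·111.32)² + (-2.8899·60.89)²) = √(2940.239139 + 30964.037027) = 184.1311 km
14: √((1.3675·111.32)² + (1.1498·60.89)²) = √(23174.003346 + 4901.585208) = 167.5577 km
15: √((0.5325·111.32)² + (1.0488·60.89)²) = √(3513.869428 + 4078.282497) = 87.1330 km
16: √((1.2932·111.32)² + (-2.0676·60.89)²) = √(20724.200591 + 15849.844110) = 191.2434 km
Sorted: 2 (73.5842 km) < 15 (87.1330 km) < 10 (96.5560 km) < 6 (97.7457 km) < …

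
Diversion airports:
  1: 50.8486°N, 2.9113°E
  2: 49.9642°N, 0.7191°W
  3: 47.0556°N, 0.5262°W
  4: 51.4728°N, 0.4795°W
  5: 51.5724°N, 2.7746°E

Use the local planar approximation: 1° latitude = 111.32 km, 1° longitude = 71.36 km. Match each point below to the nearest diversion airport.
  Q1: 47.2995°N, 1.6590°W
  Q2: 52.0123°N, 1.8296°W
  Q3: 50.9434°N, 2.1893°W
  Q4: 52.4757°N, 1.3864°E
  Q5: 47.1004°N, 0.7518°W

Q1 at 47.2995°N, 1.6590°W:
  1: 512.3064 km
  2: 304.1225 km
  3: 85.2744 km
  4: 472.1349 km
  5: 571.2697 km
  → nearest: 3 (85.2744 km)
Q2 at 52.0123°N, 1.8296°W:
  1: 362.2644 km
  2: 241.3738 km
  3: 559.5641 km
  4: 113.5291 km
  5: 332.1850 km
  → nearest: 4 (113.5291 km)
Q3 at 50.9434°N, 2.1893°W:
  1: 364.1318 km
  2: 151.2905 km
  3: 448.7669 km
  4: 135.4985 km
  5: 361.0781 km
  → nearest: 4 (135.4985 km)
Q4 at 52.4757°N, 1.3864°E:
  1: 211.3025 km
  2: 317.3952 km
  3: 618.6094 km
  4: 173.7619 km
  5: 141.1547 km
  → nearest: 5 (141.1547 km)
Q5 at 47.1004°N, 0.7518°W:
  1: 492.3683 km
  2: 318.8068 km
  3: 16.8536 km
  4: 487.1233 km
  5: 557.8104 km
  → nearest: 3 (16.8536 km)

Q1→3; Q2→4; Q3→4; Q4→5; Q5→3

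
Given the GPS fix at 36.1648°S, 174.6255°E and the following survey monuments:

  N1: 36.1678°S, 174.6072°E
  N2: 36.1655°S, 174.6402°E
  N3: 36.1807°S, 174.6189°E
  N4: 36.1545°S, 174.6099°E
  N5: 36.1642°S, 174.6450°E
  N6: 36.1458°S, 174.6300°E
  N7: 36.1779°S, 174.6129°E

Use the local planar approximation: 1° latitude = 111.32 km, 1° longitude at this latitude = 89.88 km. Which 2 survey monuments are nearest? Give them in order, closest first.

Distances from 36.1648°S, 174.6255°E:
N1: 1.6784 km
N2: 1.3235 km
N3: 1.8667 km
N4: 1.8113 km
N5: 1.7539 km
N6: 2.1534 km
N7: 1.8464 km
Sorted: N2 (1.3235 km) < N1 (1.6784 km) < N5 (1.7539 km) < N4 (1.8113 km) < …

N2, N1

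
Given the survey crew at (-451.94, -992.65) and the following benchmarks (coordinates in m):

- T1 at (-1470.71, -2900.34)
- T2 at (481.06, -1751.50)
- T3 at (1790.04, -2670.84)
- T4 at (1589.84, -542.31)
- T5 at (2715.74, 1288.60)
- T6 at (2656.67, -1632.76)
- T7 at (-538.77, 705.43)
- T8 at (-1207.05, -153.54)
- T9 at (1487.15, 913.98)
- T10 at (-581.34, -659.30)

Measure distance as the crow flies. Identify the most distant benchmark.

Distances from (-451.94, -992.65):
T1: √((-1018.77)² + (-1907.69)²) = √(1037892.3129 + 3639281.1361) = 2162.68 m
T2: √((933.00)² + (-758.85)²) = √(870489.0000 + 575853.3225) = 1202.64 m
T3: √((2241.98)² + (-1678.19)²) = √(5026474.3204 + 2816321.6761) = 2800.50 m
T4: √((2041.78)² + (450.34)²) = √(4168865.5684 + 202806.1156) = 2090.85 m
T5: √((3167.68)² + (2281.25)²) = √(10034196.5824 + 5204101.5625) = 3903.63 m
T6: √((3108.61)² + (-640.11)²) = √(9663456.1321 + 409740.8121) = 3173.83 m
T7: √((-86.83)² + (1698.08)²) = √(7539.4489 + 2883475.6864) = 1700.30 m
T8: √((-755.11)² + (839.11)²) = √(570191.1121 + 704105.5921) = 1128.85 m
T9: √((1939.09)² + (1906.63)²) = √(3760070.0281 + 3635237.9569) = 2719.43 m
T10: √((-129.40)² + (333.35)²) = √(16744.3600 + 111122.2225) = 357.58 m
Maximum: T5 at 3903.63 m.

T5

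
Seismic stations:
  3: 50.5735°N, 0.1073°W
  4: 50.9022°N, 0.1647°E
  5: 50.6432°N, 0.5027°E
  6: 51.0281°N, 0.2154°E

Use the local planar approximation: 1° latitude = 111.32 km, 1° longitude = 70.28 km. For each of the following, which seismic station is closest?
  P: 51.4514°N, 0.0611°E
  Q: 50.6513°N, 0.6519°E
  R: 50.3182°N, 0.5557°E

P→6; Q→5; R→5

P at 51.4514°N, 0.0611°E:
  3: 98.4419 km
  4: 61.5690 km
  5: 95.1714 km
  6: 48.3535 km
  → nearest: 6 (48.3535 km)
Q at 50.6513°N, 0.6519°E:
  3: 54.0549 km
  4: 44.1871 km
  5: 10.5245 km
  6: 51.9664 km
  → nearest: 5 (10.5245 km)
R at 50.3182°N, 0.5557°E:
  3: 54.5788 km
  4: 70.5800 km
  5: 36.3702 km
  6: 82.5658 km
  → nearest: 5 (36.3702 km)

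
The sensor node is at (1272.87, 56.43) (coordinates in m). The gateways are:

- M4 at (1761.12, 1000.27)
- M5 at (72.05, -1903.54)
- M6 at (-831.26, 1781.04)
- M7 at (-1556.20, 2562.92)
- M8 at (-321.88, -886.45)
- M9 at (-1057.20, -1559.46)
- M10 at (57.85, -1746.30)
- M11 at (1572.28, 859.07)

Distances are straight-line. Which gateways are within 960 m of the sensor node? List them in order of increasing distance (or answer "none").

M11

Distances from (1272.87, 56.43):
M4: 1062.65 m
M5: 2298.58 m
M6: 2720.60 m
M7: 3779.70 m
M8: 1852.63 m
M9: 2835.55 m
M10: 2173.96 m
M11: 856.67 m
Threshold 960 m: M11 (856.67 m) is within range.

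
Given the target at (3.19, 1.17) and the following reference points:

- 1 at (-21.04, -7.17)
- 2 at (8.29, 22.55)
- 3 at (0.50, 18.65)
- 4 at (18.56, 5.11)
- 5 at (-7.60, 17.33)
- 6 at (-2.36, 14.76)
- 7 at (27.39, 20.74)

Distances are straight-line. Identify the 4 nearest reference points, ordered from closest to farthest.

6, 4, 3, 5

Distances from (3.19, 1.17):
1: √((-24.23)² + (-8.34)²) = √(587.0929 + 69.5556) = 25.63
2: √((5.10)² + (21.38)²) = √(26.0100 + 457.1044) = 21.98
3: √((-2.69)² + (17.48)²) = √(7.2361 + 305.5504) = 17.69
4: √((15.37)² + (3.94)²) = √(236.2369 + 15.5236) = 15.87
5: √((-10.79)² + (16.16)²) = √(116.4241 + 261.1456) = 19.43
6: √((-5.55)² + (13.59)²) = √(30.8025 + 184.6881) = 14.68
7: √((24.20)² + (19.57)²) = √(585.6400 + 382.9849) = 31.12
Sorted: 6 (14.68) < 4 (15.87) < 3 (17.69) < 5 (19.43) < 2 (21.98) < 1 (25.63) < …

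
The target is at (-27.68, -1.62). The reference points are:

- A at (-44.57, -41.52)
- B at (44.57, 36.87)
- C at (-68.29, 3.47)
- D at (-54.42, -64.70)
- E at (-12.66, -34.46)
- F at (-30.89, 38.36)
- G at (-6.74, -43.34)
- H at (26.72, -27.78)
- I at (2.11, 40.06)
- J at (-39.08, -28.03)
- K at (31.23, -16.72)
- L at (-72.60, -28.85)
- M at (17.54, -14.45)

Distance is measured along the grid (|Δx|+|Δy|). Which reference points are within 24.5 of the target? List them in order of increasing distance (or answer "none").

none

Distances from (-27.68, -1.62):
A: 56.79
B: 110.74
C: 45.70
D: 89.82
E: 47.86
F: 43.19
G: 62.66
H: 80.56
I: 71.47
J: 37.81
K: 74.01
L: 72.15
M: 58.05
Threshold 24.5: none within range.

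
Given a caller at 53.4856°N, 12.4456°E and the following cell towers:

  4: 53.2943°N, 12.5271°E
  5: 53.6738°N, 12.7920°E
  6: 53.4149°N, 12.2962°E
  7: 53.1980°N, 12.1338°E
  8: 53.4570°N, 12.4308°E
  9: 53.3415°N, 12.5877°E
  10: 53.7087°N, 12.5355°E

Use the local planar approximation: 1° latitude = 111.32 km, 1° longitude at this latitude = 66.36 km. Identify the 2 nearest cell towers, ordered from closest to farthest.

Distances from 53.4856°N, 12.4456°E:
4: √((-0.1913·111.32)² + (0.0815·66.36)²) = √(453.499002 + 29.250142) = 21.9716 km
5: √((0.1882·111.32)² + (0.3464·66.36)²) = √(438.920266 + 528.406950) = 31.1019 km
6: √((-0.0707·111.32)² + (-0.1494·66.36)²) = √(61.942000 + 98.291044) = 12.6583 km
7: √((-0.2876·111.32)² + (-0.3118·66.36)²) = √(1025.000692 + 428.119467) = 38.1198 km
8: √((-0.0286·111.32)² + (-0.0148·66.36)²) = √(10.136277 + 0.964575) = 3.3318 km
9: √((-0.1441·111.32)² + (0.1421·66.36)²) = √(257.320482 + 88.920298) = 18.6075 km
10: √((0.2231·111.32)² + (0.0899·66.36)²) = √(616.801663 + 35.590340) = 25.5420 km
Sorted: 8 (3.3318 km) < 6 (12.6583 km) < 9 (18.6075 km) < 4 (21.9716 km) < …

8, 6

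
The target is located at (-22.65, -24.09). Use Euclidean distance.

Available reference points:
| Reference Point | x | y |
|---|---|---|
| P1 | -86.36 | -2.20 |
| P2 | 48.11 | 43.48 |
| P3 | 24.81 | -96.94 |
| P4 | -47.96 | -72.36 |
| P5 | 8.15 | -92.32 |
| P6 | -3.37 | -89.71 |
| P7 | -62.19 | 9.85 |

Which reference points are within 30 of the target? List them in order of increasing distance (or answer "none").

Distances from (-22.65, -24.09):
P1: 67.37
P2: 97.84
P3: 86.95
P4: 54.50
P5: 74.86
P6: 68.39
P7: 52.11
Threshold 30: none within range.

none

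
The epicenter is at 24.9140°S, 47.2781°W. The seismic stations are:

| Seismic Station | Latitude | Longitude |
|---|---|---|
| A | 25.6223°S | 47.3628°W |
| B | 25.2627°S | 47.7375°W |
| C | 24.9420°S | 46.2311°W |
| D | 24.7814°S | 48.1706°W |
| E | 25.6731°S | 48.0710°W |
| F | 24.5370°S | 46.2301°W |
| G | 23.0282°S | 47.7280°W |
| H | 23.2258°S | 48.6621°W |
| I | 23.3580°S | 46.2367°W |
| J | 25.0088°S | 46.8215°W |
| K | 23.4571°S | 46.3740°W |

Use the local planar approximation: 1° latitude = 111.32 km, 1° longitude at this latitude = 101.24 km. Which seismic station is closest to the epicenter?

J

Distances from 24.9140°S, 47.2781°W:
A: √((-0.7083·111.32)² + (-0.0847·101.24)²) = √(6217.000165 + 73.531105) = 79.3129 km
B: √((-0.3487·111.32)² + (-0.4594·101.24)²) = √(1506.781537 + 2163.148101) = 60.5799 km
C: √((-0.0280·111.32)² + (1.0470·101.24)²) = √(9.715440 + 11235.635363) = 106.0441 km
D: √((0.1326·111.32)² + (-0.8925·101.24)²) = √(217.888066 + 8164.333235) = 91.5545 km
E: √((-0.7591·111.32)² + (-0.7929·101.24)²) = √(7140.759037 + 6443.785996) = 116.5528 km
F: √((0.3770·111.32)² + (1.0480·101.24)²) = √(1761.282807 + 11257.108144) = 114.0982 km
G: √((1.8858·111.32)² + (-0.4499·101.24)²) = √(44069.452812 + 2074.609008) = 214.8117 km
H: √((1.6882·111.32)² + (-1.3840·101.24)²) = √(35317.844265 + 19632.538293) = 234.4150 km
I: √((1.5560·111.32)² + (1.0414·101.24)²) = √(30003.062082 + 11115.766611) = 202.7778 km
J: √((-0.0948·111.32)² + (0.4566·101.24)²) = √(111.368679 + 2136.860087) = 47.4155 km
K: √((1.4569·111.32)² + (0.9041·101.24)²) = √(26303.036155 + 8377.939338) = 186.2283 km
Minimum: J at 47.4155 km.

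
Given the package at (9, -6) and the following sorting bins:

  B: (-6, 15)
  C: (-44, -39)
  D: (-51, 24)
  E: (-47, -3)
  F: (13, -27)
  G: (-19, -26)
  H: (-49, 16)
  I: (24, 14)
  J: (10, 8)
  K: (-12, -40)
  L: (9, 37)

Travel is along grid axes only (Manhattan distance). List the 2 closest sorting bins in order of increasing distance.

J, F

Distances from (9, -6):
B: |-15| + |21| = 15 + 21 = 36
C: |-53| + |-33| = 53 + 33 = 86
D: |-60| + |30| = 60 + 30 = 90
E: |-56| + |3| = 56 + 3 = 59
F: |4| + |-21| = 4 + 21 = 25
G: |-28| + |-20| = 28 + 20 = 48
H: |-58| + |22| = 58 + 22 = 80
I: |15| + |20| = 15 + 20 = 35
J: |1| + |14| = 1 + 14 = 15
K: |-21| + |-34| = 21 + 34 = 55
L: |0| + |43| = 0 + 43 = 43
Sorted: J (15) < F (25) < I (35) < B (36) < …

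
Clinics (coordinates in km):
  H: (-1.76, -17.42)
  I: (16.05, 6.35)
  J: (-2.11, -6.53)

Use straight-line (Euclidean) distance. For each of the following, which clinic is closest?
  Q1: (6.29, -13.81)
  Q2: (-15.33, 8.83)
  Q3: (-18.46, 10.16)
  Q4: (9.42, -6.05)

Q1 at (6.29, -13.81):
  H: 8.82 km
  I: 22.40 km
  J: 11.12 km
  → nearest: H (8.82 km)
Q2 at (-15.33, 8.83):
  H: 29.55 km
  I: 31.48 km
  J: 20.27 km
  → nearest: J (20.27 km)
Q3 at (-18.46, 10.16):
  H: 32.24 km
  I: 34.72 km
  J: 23.36 km
  → nearest: J (23.36 km)
Q4 at (9.42, -6.05):
  H: 15.95 km
  I: 14.06 km
  J: 11.54 km
  → nearest: J (11.54 km)

Q1→H; Q2→J; Q3→J; Q4→J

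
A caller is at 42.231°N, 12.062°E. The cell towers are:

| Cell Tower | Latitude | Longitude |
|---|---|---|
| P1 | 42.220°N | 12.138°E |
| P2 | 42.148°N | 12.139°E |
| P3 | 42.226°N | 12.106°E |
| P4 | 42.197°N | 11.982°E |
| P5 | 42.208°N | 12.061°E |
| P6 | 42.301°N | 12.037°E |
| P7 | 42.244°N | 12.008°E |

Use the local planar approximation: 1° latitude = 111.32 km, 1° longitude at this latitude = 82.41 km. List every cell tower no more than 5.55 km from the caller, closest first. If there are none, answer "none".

P5, P3, P7

Distances from 42.231°N, 12.062°E:
P1: √((-0.011·111.32)² + (0.076·82.41)²) = √(1.49945 + 39.22717) = 6.382 km
P2: √((-0.083·111.32)² + (0.077·82.41)²) = √(85.36947 + 40.26626) = 11.209 km
P3: √((-0.005·111.32)² + (0.044·82.41)²) = √(0.30980 + 13.14817) = 3.669 km
P4: √((-0.034·111.32)² + (-0.080·82.41)²) = √(14.32532 + 43.46501) = 7.602 km
P5: √((-0.023·111.32)² + (-0.001·82.41)²) = √(6.55544 + 0.00679) = 2.562 km
P6: √((0.070·111.32)² + (-0.025·82.41)²) = √(60.72150 + 4.24463) = 8.060 km
P7: √((0.013·111.32)² + (-0.054·82.41)²) = √(2.09427 + 19.80375) = 4.680 km
Threshold 5.55 km: P5 (2.562 km), P3 (3.669 km), P7 (4.680 km) are within range.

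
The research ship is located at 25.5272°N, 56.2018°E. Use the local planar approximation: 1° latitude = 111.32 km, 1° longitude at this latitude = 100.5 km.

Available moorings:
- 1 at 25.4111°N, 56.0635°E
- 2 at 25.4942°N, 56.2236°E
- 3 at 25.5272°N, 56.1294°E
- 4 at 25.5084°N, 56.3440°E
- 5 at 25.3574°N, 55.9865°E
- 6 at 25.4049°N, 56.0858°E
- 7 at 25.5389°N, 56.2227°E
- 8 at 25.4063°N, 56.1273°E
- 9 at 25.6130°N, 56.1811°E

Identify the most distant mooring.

Distances from 25.5272°N, 56.2018°E:
1: √((-0.1161·111.32)² + (-0.1383·100.5)²) = √(167.036290 + 193.186371) = 18.9795 km
2: √((-0.0330·111.32)² + (0.0218·100.5)²) = √(13.495043 + 4.800043) = 4.2773 km
3: √((0.0000·111.32)² + (-0.0724·100.5)²) = √(0.000000 + 52.943086) = 7.2762 km
4: √((-0.0188·111.32)² + (0.1422·100.5)²) = √(4.379879 + 204.235539) = 14.4435 km
5: √((-0.1698·111.32)² + (-0.2153·100.5)²) = √(357.290745 + 468.187898) = 28.7311 km
6: √((-0.1223·111.32)² + (-0.1160·100.5)²) = √(185.352868 + 135.908964) = 17.9238 km
7: √((0.0117·111.32)² + (0.0209·100.5)²) = √(1.696360 + 4.411890) = 2.4715 km
8: √((-0.1209·111.32)² + (-0.0745·100.5)²) = √(181.133591 + 56.058913) = 15.4011 km
9: √((0.0858·111.32)² + (-0.0207·100.5)²) = √(91.226491 + 4.327856) = 9.7752 km
Maximum: 5 at 28.7311 km.

5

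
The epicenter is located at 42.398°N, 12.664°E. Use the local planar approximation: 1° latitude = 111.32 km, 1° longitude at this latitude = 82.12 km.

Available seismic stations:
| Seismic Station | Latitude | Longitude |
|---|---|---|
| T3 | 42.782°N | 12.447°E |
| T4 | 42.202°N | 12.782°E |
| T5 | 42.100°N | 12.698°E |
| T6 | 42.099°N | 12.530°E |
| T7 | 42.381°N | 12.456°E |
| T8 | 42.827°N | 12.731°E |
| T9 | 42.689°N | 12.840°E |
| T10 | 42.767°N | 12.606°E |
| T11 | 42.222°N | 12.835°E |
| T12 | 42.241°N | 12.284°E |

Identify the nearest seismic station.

Distances from 42.398°N, 12.664°E:
T3: 46.313 km
T4: 23.874 km
T5: 33.291 km
T6: 35.057 km
T7: 17.185 km
T8: 48.072 km
T9: 35.472 km
T10: 41.352 km
T11: 24.105 km
T12: 35.767 km
Minimum: T7 at 17.185 km.

T7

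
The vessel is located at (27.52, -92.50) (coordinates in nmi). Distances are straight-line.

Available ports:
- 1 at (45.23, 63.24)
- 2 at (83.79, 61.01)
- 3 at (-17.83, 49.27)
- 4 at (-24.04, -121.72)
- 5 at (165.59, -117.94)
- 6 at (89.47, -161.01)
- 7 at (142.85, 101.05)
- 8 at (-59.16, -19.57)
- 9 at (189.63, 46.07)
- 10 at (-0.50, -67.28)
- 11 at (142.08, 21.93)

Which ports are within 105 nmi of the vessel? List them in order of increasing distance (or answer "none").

Distances from (27.52, -92.50):
1: √((17.71)² + (155.74)²) = √(313.6441 + 24254.9476) = 156.74 nmi
2: √((56.27)² + (153.51)²) = √(3166.3129 + 23565.3201) = 163.50 nmi
3: √((-45.35)² + (141.77)²) = √(2056.6225 + 20098.7329) = 148.85 nmi
4: √((-51.56)² + (-29.22)²) = √(2658.4336 + 853.8084) = 59.26 nmi
5: √((138.07)² + (-25.44)²) = √(19063.3249 + 647.1936) = 140.39 nmi
6: √((61.95)² + (-68.51)²) = √(3837.8025 + 4693.6201) = 92.37 nmi
7: √((115.33)² + (193.55)²) = √(13301.0089 + 37461.6025) = 225.31 nmi
8: √((-86.68)² + (72.93)²) = √(7513.4224 + 5318.7849) = 113.28 nmi
9: √((162.11)² + (138.57)²) = √(26279.6521 + 19201.6449) = 213.26 nmi
10: √((-28.02)² + (25.22)²) = √(785.1204 + 636.0484) = 37.70 nmi
11: √((114.56)² + (114.43)²) = √(13123.9936 + 13094.2249) = 161.92 nmi
Threshold 105 nmi: 10 (37.70 nmi), 4 (59.26 nmi), 6 (92.37 nmi) are within range.

10, 4, 6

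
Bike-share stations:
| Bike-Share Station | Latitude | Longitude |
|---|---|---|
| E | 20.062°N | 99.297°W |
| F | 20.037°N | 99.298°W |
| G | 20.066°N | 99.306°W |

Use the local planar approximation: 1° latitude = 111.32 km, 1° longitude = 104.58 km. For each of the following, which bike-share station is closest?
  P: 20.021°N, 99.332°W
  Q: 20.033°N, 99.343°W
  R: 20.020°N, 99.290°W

P at 20.021°N, 99.332°W:
  E: 5.851 km
  F: 3.977 km
  G: 5.700 km
  → nearest: F (3.977 km)
Q at 20.033°N, 99.343°W:
  E: 5.793 km
  F: 4.727 km
  G: 5.336 km
  → nearest: F (4.727 km)
R at 20.020°N, 99.290°W:
  E: 4.732 km
  F: 2.069 km
  G: 5.387 km
  → nearest: F (2.069 km)

P→F; Q→F; R→F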